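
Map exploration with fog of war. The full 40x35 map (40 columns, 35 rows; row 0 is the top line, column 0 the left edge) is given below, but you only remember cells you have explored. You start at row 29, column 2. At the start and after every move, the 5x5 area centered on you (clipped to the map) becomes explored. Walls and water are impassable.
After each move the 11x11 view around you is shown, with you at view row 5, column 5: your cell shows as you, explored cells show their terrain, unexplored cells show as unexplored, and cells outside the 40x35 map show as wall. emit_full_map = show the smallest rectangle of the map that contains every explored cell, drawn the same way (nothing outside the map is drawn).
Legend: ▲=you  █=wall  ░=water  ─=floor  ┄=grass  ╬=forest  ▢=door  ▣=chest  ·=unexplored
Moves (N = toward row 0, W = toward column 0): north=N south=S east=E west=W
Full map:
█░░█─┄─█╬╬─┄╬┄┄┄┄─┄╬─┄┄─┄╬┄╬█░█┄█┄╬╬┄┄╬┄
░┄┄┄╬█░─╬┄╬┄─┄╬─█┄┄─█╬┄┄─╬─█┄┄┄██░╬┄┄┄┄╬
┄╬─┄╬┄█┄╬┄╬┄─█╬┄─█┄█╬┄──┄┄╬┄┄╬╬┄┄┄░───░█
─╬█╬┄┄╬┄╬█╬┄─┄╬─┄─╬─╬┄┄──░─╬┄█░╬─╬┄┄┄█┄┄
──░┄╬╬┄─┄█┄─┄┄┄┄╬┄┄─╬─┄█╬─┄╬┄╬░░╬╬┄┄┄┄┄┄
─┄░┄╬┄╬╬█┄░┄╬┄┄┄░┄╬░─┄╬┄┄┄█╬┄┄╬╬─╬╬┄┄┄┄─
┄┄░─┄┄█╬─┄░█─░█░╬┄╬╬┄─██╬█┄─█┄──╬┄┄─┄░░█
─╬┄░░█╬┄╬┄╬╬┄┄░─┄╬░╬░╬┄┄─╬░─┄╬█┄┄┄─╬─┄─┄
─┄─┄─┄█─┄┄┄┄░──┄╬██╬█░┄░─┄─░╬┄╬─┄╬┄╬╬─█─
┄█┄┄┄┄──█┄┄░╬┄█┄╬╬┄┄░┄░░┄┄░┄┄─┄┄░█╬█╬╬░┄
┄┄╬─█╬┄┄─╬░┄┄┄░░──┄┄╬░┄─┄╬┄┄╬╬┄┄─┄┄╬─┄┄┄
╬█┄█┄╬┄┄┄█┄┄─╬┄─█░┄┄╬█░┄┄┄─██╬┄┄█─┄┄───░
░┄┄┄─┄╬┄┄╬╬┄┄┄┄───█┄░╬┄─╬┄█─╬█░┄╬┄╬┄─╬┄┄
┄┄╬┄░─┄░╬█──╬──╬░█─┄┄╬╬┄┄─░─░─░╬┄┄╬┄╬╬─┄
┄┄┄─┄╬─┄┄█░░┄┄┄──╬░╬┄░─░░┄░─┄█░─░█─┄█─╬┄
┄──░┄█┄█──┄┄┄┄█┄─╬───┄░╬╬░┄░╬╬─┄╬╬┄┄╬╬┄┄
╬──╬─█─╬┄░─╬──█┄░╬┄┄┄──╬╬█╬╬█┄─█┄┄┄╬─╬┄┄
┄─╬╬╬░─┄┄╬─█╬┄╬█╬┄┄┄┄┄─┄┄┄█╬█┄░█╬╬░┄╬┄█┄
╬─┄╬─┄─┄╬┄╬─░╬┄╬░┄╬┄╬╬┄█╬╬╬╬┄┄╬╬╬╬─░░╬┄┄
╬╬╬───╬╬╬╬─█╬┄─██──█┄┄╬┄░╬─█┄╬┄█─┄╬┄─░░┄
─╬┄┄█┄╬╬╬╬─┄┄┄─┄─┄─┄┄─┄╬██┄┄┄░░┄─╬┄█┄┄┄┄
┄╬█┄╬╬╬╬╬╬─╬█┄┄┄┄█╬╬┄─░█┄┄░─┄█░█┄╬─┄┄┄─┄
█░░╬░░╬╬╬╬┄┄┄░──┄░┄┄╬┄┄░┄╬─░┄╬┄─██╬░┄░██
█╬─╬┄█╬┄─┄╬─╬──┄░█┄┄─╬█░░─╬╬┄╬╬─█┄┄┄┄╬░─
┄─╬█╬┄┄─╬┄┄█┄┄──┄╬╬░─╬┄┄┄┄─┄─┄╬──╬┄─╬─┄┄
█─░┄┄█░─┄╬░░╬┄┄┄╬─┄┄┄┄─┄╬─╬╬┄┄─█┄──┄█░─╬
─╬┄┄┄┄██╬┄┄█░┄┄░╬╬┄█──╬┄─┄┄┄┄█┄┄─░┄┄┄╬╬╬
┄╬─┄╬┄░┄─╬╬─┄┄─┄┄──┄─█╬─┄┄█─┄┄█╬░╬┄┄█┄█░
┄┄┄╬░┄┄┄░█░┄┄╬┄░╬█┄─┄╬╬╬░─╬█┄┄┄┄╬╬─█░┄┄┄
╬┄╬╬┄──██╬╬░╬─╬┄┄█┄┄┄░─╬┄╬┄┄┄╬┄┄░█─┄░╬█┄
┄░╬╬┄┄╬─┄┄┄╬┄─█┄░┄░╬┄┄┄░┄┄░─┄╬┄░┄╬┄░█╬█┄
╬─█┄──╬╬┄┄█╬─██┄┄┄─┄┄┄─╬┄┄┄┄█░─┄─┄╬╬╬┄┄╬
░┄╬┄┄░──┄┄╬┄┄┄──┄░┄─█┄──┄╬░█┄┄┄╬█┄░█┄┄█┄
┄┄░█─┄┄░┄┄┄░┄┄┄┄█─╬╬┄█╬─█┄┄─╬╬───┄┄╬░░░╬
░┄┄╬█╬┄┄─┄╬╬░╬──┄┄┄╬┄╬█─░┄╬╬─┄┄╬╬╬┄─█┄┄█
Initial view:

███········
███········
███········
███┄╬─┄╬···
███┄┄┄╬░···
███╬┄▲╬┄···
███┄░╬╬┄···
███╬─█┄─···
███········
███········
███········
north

███········
███········
███········
███─╬┄┄┄···
███┄╬─┄╬···
███┄┄▲╬░···
███╬┄╬╬┄···
███┄░╬╬┄···
███╬─█┄─···
███········
███········

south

███········
███········
███─╬┄┄┄···
███┄╬─┄╬···
███┄┄┄╬░···
███╬┄▲╬┄···
███┄░╬╬┄···
███╬─█┄─···
███········
███········
███········

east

██·········
██·········
██─╬┄┄┄····
██┄╬─┄╬┄···
██┄┄┄╬░┄···
██╬┄╬▲┄─···
██┄░╬╬┄┄···
██╬─█┄──···
██·········
██·········
██·········

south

██·········
██─╬┄┄┄····
██┄╬─┄╬┄···
██┄┄┄╬░┄···
██╬┄╬╬┄─···
██┄░╬▲┄┄···
██╬─█┄──···
██·┄╬┄┄░···
██·········
██·········
███████████

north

██·········
██·········
██─╬┄┄┄····
██┄╬─┄╬┄···
██┄┄┄╬░┄···
██╬┄╬▲┄─···
██┄░╬╬┄┄···
██╬─█┄──···
██·┄╬┄┄░···
██·········
██·········

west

███········
███········
███─╬┄┄┄···
███┄╬─┄╬┄··
███┄┄┄╬░┄··
███╬┄▲╬┄─··
███┄░╬╬┄┄··
███╬─█┄──··
███·┄╬┄┄░··
███········
███········

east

██·········
██·········
██─╬┄┄┄····
██┄╬─┄╬┄···
██┄┄┄╬░┄···
██╬┄╬▲┄─···
██┄░╬╬┄┄···
██╬─█┄──···
██·┄╬┄┄░···
██·········
██·········

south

██·········
██─╬┄┄┄····
██┄╬─┄╬┄···
██┄┄┄╬░┄···
██╬┄╬╬┄─···
██┄░╬▲┄┄···
██╬─█┄──···
██·┄╬┄┄░···
██·········
██·········
███████████


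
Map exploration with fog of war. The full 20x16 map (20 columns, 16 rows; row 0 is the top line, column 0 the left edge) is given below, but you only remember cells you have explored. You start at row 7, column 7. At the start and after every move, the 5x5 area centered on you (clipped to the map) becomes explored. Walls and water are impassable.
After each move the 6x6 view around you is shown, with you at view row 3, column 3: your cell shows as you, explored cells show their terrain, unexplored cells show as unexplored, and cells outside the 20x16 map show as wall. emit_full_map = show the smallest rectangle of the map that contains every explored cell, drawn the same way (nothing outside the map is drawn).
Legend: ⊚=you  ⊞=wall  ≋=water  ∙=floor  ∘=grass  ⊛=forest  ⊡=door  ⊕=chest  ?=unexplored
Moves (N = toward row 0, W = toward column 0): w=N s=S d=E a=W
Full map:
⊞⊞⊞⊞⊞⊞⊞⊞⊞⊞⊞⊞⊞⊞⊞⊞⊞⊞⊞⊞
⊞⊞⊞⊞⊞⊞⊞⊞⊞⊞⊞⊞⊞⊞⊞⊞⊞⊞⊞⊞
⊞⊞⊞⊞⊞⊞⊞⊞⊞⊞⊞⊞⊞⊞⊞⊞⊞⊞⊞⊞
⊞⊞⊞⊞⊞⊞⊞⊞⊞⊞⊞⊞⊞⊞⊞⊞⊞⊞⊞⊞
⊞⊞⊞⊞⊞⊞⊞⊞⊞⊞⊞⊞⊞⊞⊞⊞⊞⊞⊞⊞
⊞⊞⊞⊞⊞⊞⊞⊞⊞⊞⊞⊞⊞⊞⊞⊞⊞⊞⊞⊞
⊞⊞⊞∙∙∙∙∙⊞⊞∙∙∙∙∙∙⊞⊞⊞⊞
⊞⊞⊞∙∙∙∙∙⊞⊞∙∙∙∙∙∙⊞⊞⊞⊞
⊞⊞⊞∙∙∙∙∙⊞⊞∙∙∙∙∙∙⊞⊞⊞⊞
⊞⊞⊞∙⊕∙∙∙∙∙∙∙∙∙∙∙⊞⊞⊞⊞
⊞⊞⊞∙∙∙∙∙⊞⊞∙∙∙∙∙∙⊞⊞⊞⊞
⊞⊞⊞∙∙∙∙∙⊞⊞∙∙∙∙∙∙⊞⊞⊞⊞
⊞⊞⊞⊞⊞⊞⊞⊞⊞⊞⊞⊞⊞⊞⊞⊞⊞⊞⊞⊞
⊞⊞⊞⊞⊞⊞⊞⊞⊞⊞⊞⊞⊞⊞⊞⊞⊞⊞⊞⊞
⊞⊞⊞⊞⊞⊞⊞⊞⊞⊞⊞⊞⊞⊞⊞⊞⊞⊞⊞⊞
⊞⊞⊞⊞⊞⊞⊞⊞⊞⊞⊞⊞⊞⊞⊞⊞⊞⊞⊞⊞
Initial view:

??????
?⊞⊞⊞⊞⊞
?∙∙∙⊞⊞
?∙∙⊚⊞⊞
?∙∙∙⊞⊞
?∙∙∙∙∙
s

?⊞⊞⊞⊞⊞
?∙∙∙⊞⊞
?∙∙∙⊞⊞
?∙∙⊚⊞⊞
?∙∙∙∙∙
?∙∙∙⊞⊞

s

?∙∙∙⊞⊞
?∙∙∙⊞⊞
?∙∙∙⊞⊞
?∙∙⊚∙∙
?∙∙∙⊞⊞
?∙∙∙⊞⊞

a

??∙∙∙⊞
?∙∙∙∙⊞
?∙∙∙∙⊞
?⊕∙⊚∙∙
?∙∙∙∙⊞
?∙∙∙∙⊞

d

?∙∙∙⊞⊞
∙∙∙∙⊞⊞
∙∙∙∙⊞⊞
⊕∙∙⊚∙∙
∙∙∙∙⊞⊞
∙∙∙∙⊞⊞

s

∙∙∙∙⊞⊞
∙∙∙∙⊞⊞
⊕∙∙∙∙∙
∙∙∙⊚⊞⊞
∙∙∙∙⊞⊞
?⊞⊞⊞⊞⊞

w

?∙∙∙⊞⊞
∙∙∙∙⊞⊞
∙∙∙∙⊞⊞
⊕∙∙⊚∙∙
∙∙∙∙⊞⊞
∙∙∙∙⊞⊞

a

??∙∙∙⊞
?∙∙∙∙⊞
?∙∙∙∙⊞
?⊕∙⊚∙∙
?∙∙∙∙⊞
?∙∙∙∙⊞

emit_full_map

?⊞⊞⊞⊞⊞
?∙∙∙⊞⊞
∙∙∙∙⊞⊞
∙∙∙∙⊞⊞
⊕∙⊚∙∙∙
∙∙∙∙⊞⊞
∙∙∙∙⊞⊞
?⊞⊞⊞⊞⊞


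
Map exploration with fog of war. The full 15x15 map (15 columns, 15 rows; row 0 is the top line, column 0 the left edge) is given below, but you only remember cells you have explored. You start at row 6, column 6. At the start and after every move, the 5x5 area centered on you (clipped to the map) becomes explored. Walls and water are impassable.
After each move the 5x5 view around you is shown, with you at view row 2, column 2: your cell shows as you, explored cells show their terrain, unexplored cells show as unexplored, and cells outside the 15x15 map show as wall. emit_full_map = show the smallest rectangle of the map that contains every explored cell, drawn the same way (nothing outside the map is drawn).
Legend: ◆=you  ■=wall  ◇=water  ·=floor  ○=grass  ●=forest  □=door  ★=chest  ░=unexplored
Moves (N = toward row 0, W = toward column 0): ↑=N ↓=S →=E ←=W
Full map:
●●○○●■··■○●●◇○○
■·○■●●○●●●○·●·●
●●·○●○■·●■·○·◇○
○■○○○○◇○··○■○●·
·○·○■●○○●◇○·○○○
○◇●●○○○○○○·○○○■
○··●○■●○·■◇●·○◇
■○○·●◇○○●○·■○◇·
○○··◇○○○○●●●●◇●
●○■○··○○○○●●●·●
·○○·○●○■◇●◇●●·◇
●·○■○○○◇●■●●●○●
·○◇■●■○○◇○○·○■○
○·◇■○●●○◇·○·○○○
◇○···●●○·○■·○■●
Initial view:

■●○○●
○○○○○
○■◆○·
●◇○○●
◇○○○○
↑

○○◇○·
■●○○●
○○◆○○
○■●○·
●◇○○●

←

○○○◇○
○■●○○
●○◆○○
●○■●○
·●◇○○

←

○○○○◇
·○■●○
●●◆○○
·●○■●
○·●◇○

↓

·○■●○
●●○○○
·●◆■●
○·●◇○
··◇○○

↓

●●○○○
·●○■●
○·◆◇○
··◇○○
■○··○

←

◇●●○○
··●○■
○○◆●◇
○··◇○
○■○··

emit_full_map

░○○○○◇○·
░·○■●○○●
◇●●○○○○○
··●○■●○·
○○◆●◇○○●
○··◇○○○○
○■○··○░░

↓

··●○■
○○·●◇
○·◆◇○
○■○··
○○·○●

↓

○○·●◇
○··◇○
○■◆··
○○·○●
·○■○○

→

○·●◇○
··◇○○
■○◆·○
○·○●○
○■○○○

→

·●◇○○
·◇○○○
○·◆○○
·○●○■
■○○○◇

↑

●○■●○
·●◇○○
·◇◆○○
○··○○
·○●○■

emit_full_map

░○○○○◇○·
░·○■●○○●
◇●●○○○○○
··●○■●○·
○○·●◇○○●
○··◇◆○○○
○■○··○○░
○○·○●○■░
·○■○○○◇░

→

○■●○·
●◇○○●
◇○◆○○
··○○○
○●○■◇

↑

○○○○○
○■●○·
●◇◆○●
◇○○○○
··○○○

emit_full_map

░○○○○◇○·
░·○■●○○●
◇●●○○○○○
··●○■●○·
○○·●◇◆○●
○··◇○○○○
○■○··○○○
○○·○●○■◇
·○■○○○◇░


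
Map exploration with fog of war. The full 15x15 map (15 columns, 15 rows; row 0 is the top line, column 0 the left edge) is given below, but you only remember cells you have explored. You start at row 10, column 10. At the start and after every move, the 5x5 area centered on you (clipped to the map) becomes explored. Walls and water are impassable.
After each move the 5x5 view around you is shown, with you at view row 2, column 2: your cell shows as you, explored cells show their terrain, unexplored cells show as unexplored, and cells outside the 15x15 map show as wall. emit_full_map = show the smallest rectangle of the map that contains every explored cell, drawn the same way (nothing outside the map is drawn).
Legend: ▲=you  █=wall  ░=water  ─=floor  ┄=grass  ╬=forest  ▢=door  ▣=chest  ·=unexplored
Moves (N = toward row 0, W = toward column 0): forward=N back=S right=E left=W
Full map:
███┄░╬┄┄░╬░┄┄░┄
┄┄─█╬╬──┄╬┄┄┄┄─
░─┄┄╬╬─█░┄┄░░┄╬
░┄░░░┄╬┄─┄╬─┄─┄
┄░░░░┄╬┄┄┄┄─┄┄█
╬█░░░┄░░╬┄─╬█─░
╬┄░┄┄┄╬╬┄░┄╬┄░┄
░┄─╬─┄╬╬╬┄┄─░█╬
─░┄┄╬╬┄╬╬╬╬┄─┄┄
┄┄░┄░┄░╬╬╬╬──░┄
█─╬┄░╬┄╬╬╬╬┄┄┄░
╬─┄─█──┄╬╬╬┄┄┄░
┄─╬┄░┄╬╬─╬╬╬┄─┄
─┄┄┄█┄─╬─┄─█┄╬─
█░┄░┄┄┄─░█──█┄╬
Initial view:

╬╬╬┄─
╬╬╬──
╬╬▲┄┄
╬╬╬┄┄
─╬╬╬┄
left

╬╬╬╬┄
╬╬╬╬─
╬╬▲╬┄
┄╬╬╬┄
╬─╬╬╬

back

╬╬╬╬─
╬╬╬╬┄
┄╬▲╬┄
╬─╬╬╬
╬─┄─█

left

░╬╬╬╬
┄╬╬╬╬
─┄▲╬╬
╬╬─╬╬
─╬─┄─

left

┄░╬╬╬
╬┄╬╬╬
──▲╬╬
┄╬╬─╬
┄─╬─┄

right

░╬╬╬╬
┄╬╬╬╬
─┄▲╬╬
╬╬─╬╬
─╬─┄─

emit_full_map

··╬╬╬╬┄─
┄░╬╬╬╬──
╬┄╬╬╬╬┄┄
──┄▲╬╬┄┄
┄╬╬─╬╬╬┄
┄─╬─┄─█·

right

╬╬╬╬─
╬╬╬╬┄
┄╬▲╬┄
╬─╬╬╬
╬─┄─█

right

╬╬╬──
╬╬╬┄┄
╬╬▲┄┄
─╬╬╬┄
─┄─█┄


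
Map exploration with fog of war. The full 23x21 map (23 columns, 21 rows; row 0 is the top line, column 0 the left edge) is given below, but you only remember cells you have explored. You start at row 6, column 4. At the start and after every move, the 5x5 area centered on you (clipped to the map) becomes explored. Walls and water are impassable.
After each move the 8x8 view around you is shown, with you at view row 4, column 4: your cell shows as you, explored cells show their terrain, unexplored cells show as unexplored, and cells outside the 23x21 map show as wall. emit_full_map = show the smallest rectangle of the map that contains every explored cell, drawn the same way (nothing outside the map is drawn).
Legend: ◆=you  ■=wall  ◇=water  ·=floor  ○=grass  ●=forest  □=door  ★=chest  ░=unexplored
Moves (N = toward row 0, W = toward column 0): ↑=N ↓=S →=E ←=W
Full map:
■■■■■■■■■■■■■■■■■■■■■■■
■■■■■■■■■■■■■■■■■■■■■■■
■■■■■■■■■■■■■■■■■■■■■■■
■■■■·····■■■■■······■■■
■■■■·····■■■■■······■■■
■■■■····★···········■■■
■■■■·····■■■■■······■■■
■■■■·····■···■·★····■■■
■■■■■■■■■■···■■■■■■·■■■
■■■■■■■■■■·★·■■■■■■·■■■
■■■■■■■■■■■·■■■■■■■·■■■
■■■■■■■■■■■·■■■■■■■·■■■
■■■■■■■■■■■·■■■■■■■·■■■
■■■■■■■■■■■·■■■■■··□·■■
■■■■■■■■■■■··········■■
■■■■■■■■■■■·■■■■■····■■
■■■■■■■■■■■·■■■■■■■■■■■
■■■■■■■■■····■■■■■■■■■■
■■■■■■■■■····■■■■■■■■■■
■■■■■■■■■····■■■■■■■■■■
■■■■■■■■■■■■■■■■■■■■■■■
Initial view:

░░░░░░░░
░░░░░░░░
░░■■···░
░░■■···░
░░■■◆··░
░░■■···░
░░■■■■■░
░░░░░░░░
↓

░░░░░░░░
░░■■···░
░░■■···░
░░■■···░
░░■■◆··░
░░■■■■■░
░░■■■■■░
░░░░░░░░

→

░░░░░░░░
░■■···░░
░■■····░
░■■····░
░■■·◆··░
░■■■■■■░
░■■■■■■░
░░░░░░░░

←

░░░░░░░░
░░■■···░
░░■■····
░░■■····
░░■■◆···
░░■■■■■■
░░■■■■■■
░░░░░░░░

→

░░░░░░░░
░■■···░░
░■■····░
░■■····░
░■■·◆··░
░■■■■■■░
░■■■■■■░
░░░░░░░░

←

░░░░░░░░
░░■■···░
░░■■····
░░■■····
░░■■◆···
░░■■■■■■
░░■■■■■■
░░░░░░░░


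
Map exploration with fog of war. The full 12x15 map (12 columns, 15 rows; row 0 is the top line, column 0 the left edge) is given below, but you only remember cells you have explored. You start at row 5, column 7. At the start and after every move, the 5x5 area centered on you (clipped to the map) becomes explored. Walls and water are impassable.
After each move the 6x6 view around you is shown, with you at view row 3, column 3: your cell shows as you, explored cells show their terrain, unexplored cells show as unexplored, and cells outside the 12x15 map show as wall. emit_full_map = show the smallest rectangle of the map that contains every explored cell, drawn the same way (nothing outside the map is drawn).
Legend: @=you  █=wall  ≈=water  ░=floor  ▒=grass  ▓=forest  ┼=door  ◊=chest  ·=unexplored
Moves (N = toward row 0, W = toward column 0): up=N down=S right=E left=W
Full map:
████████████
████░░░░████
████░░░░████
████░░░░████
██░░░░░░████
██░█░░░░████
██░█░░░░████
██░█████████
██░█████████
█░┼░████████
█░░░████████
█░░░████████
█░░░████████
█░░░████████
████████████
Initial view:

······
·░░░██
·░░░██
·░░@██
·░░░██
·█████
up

······
·░░░██
·░░░██
·░░@██
·░░░██
·░░░██

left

······
·░░░░█
·░░░░█
·░░@░█
·░░░░█
·░░░░█

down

·░░░░█
·░░░░█
·░░░░█
·░░@░█
·░░░░█
·█████

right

░░░░██
░░░░██
░░░░██
░░░@██
░░░░██
██████

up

······
░░░░██
░░░░██
░░░@██
░░░░██
░░░░██

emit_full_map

░░░░██
░░░░██
░░░@██
░░░░██
░░░░██
██████

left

······
·░░░░█
·░░░░█
·░░@░█
·░░░░█
·░░░░█

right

······
░░░░██
░░░░██
░░░@██
░░░░██
░░░░██

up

······
·░░░██
░░░░██
░░░@██
░░░░██
░░░░██

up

██████
·█████
·░░░██
░░░@██
░░░░██
░░░░██

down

·█████
·░░░██
░░░░██
░░░@██
░░░░██
░░░░██

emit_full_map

·█████
·░░░██
░░░░██
░░░@██
░░░░██
░░░░██
░░░░██
██████

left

··████
·░░░░█
·░░░░█
·░░@░█
·░░░░█
·░░░░█

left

···███
·█░░░░
·█░░░░
·█░@░░
·░░░░░
·█░░░░

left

····██
·██░░░
·██░░░
·██@░░
·░░░░░
·░█░░░

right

···███
██░░░░
██░░░░
██░@░░
░░░░░░
░█░░░░

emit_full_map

···█████
██░░░░██
██░░░░██
██░@░░██
░░░░░░██
░█░░░░██
··░░░░██
··██████

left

····██
·██░░░
·██░░░
·██@░░
·░░░░░
·░█░░░

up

██████
·█████
·██░░░
·██@░░
·██░░░
·░░░░░

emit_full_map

████████
██░░░░██
██@░░░██
██░░░░██
░░░░░░██
░█░░░░██
··░░░░██
··██████


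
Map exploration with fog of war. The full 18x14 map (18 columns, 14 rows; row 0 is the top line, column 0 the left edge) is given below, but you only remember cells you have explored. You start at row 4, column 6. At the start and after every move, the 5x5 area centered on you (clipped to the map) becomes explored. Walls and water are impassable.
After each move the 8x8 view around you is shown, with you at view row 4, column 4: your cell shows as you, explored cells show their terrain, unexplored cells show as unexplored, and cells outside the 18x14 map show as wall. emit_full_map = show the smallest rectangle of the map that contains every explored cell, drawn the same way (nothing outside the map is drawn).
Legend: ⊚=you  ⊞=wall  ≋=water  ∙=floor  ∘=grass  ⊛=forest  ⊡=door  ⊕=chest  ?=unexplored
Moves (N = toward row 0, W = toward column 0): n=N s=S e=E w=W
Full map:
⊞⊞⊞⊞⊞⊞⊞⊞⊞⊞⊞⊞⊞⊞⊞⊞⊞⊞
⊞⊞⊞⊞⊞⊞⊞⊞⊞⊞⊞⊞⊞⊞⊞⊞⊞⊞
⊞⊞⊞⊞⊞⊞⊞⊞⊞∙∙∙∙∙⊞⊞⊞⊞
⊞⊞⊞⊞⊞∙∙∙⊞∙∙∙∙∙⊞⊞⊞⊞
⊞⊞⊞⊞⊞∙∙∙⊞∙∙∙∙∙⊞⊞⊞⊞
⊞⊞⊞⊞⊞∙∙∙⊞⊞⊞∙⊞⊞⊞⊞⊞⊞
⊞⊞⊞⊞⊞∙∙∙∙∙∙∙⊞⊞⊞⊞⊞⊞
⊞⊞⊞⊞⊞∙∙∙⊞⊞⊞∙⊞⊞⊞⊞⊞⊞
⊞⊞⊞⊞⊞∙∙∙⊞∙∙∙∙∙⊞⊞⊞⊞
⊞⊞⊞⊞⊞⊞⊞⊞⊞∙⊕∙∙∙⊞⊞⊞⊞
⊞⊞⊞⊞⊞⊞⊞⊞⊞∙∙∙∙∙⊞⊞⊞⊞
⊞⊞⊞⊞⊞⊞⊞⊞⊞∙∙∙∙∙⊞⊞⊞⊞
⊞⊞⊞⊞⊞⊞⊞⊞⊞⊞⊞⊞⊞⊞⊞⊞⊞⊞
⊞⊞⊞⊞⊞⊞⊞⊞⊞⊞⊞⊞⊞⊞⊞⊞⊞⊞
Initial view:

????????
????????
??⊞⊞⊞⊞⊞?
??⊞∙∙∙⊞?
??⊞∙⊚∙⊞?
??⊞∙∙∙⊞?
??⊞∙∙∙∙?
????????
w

????????
????????
??⊞⊞⊞⊞⊞⊞
??⊞⊞∙∙∙⊞
??⊞⊞⊚∙∙⊞
??⊞⊞∙∙∙⊞
??⊞⊞∙∙∙∙
????????

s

????????
??⊞⊞⊞⊞⊞⊞
??⊞⊞∙∙∙⊞
??⊞⊞∙∙∙⊞
??⊞⊞⊚∙∙⊞
??⊞⊞∙∙∙∙
??⊞⊞∙∙∙?
????????

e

????????
?⊞⊞⊞⊞⊞⊞?
?⊞⊞∙∙∙⊞?
?⊞⊞∙∙∙⊞?
?⊞⊞∙⊚∙⊞?
?⊞⊞∙∙∙∙?
?⊞⊞∙∙∙⊞?
????????

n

????????
????????
?⊞⊞⊞⊞⊞⊞?
?⊞⊞∙∙∙⊞?
?⊞⊞∙⊚∙⊞?
?⊞⊞∙∙∙⊞?
?⊞⊞∙∙∙∙?
?⊞⊞∙∙∙⊞?

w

????????
????????
??⊞⊞⊞⊞⊞⊞
??⊞⊞∙∙∙⊞
??⊞⊞⊚∙∙⊞
??⊞⊞∙∙∙⊞
??⊞⊞∙∙∙∙
??⊞⊞∙∙∙⊞

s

????????
??⊞⊞⊞⊞⊞⊞
??⊞⊞∙∙∙⊞
??⊞⊞∙∙∙⊞
??⊞⊞⊚∙∙⊞
??⊞⊞∙∙∙∙
??⊞⊞∙∙∙⊞
????????

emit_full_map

⊞⊞⊞⊞⊞⊞
⊞⊞∙∙∙⊞
⊞⊞∙∙∙⊞
⊞⊞⊚∙∙⊞
⊞⊞∙∙∙∙
⊞⊞∙∙∙⊞

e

????????
?⊞⊞⊞⊞⊞⊞?
?⊞⊞∙∙∙⊞?
?⊞⊞∙∙∙⊞?
?⊞⊞∙⊚∙⊞?
?⊞⊞∙∙∙∙?
?⊞⊞∙∙∙⊞?
????????

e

????????
⊞⊞⊞⊞⊞⊞??
⊞⊞∙∙∙⊞∙?
⊞⊞∙∙∙⊞∙?
⊞⊞∙∙⊚⊞⊞?
⊞⊞∙∙∙∙∙?
⊞⊞∙∙∙⊞⊞?
????????

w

????????
?⊞⊞⊞⊞⊞⊞?
?⊞⊞∙∙∙⊞∙
?⊞⊞∙∙∙⊞∙
?⊞⊞∙⊚∙⊞⊞
?⊞⊞∙∙∙∙∙
?⊞⊞∙∙∙⊞⊞
????????

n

????????
????????
?⊞⊞⊞⊞⊞⊞?
?⊞⊞∙∙∙⊞∙
?⊞⊞∙⊚∙⊞∙
?⊞⊞∙∙∙⊞⊞
?⊞⊞∙∙∙∙∙
?⊞⊞∙∙∙⊞⊞

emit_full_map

⊞⊞⊞⊞⊞⊞?
⊞⊞∙∙∙⊞∙
⊞⊞∙⊚∙⊞∙
⊞⊞∙∙∙⊞⊞
⊞⊞∙∙∙∙∙
⊞⊞∙∙∙⊞⊞

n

⊞⊞⊞⊞⊞⊞⊞⊞
????????
??⊞⊞⊞⊞⊞?
?⊞⊞⊞⊞⊞⊞?
?⊞⊞∙⊚∙⊞∙
?⊞⊞∙∙∙⊞∙
?⊞⊞∙∙∙⊞⊞
?⊞⊞∙∙∙∙∙

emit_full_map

?⊞⊞⊞⊞⊞?
⊞⊞⊞⊞⊞⊞?
⊞⊞∙⊚∙⊞∙
⊞⊞∙∙∙⊞∙
⊞⊞∙∙∙⊞⊞
⊞⊞∙∙∙∙∙
⊞⊞∙∙∙⊞⊞


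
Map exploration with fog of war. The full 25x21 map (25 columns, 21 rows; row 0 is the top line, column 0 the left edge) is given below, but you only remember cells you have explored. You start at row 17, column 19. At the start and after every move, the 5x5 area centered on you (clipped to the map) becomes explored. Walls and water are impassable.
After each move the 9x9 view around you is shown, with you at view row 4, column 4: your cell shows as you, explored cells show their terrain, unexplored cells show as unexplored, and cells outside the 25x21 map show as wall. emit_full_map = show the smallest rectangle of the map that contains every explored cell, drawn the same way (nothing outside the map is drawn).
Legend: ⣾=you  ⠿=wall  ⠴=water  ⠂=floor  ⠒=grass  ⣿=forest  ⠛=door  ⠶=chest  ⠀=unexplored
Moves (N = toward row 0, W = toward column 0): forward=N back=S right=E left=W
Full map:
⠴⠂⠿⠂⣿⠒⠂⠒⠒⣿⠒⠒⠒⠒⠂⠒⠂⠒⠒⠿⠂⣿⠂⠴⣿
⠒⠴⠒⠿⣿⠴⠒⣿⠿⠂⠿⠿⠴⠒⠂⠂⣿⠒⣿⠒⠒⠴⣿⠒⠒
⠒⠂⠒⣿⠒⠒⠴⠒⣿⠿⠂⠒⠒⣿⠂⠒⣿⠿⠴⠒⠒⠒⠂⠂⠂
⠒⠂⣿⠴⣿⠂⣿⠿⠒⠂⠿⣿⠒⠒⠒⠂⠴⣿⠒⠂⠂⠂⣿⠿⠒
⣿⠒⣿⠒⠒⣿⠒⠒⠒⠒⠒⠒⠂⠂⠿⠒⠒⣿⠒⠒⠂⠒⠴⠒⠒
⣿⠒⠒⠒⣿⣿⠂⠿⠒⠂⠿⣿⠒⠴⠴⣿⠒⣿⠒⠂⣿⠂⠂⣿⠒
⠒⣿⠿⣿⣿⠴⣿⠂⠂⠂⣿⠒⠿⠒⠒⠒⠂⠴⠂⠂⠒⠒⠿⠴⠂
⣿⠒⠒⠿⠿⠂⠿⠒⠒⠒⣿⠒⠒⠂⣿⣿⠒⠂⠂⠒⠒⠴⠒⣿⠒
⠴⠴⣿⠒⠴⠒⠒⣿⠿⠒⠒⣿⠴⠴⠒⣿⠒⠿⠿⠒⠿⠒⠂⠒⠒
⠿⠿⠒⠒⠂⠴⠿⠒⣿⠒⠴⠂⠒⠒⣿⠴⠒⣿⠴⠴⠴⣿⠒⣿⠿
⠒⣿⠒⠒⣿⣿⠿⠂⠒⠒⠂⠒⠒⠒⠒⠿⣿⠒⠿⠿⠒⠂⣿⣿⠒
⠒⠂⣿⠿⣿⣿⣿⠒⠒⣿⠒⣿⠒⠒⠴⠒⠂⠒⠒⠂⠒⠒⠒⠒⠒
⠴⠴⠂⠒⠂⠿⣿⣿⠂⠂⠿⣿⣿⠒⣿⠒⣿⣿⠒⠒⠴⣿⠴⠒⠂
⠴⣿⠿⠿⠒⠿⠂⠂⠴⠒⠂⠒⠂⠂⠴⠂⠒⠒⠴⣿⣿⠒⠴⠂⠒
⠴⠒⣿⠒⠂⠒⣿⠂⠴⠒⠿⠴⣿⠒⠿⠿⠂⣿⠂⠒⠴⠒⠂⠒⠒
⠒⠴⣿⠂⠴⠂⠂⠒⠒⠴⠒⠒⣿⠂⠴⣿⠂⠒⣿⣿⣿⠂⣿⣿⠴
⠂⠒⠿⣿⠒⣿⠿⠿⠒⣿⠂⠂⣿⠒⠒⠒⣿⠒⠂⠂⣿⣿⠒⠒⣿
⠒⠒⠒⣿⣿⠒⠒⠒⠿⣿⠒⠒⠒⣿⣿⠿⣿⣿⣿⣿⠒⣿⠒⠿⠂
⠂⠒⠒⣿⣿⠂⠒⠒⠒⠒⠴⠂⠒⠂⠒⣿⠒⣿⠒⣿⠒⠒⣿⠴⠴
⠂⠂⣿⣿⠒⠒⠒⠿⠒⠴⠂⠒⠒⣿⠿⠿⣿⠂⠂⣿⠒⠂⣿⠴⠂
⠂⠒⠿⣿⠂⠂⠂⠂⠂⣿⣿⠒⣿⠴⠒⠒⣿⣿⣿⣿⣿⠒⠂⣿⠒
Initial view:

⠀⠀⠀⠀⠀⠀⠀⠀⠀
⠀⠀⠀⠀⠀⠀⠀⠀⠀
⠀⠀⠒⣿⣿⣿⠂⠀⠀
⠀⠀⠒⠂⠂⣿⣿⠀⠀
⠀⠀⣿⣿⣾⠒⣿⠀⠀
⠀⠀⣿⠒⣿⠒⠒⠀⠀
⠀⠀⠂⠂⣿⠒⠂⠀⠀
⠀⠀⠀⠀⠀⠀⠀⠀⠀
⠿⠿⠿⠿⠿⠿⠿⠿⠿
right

⠀⠀⠀⠀⠀⠀⠀⠀⠀
⠀⠀⠀⠀⠀⠀⠀⠀⠀
⠀⠒⣿⣿⣿⠂⣿⠀⠀
⠀⠒⠂⠂⣿⣿⠒⠀⠀
⠀⣿⣿⣿⣾⣿⠒⠀⠀
⠀⣿⠒⣿⠒⠒⣿⠀⠀
⠀⠂⠂⣿⠒⠂⣿⠀⠀
⠀⠀⠀⠀⠀⠀⠀⠀⠀
⠿⠿⠿⠿⠿⠿⠿⠿⠿

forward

⠀⠀⠀⠀⠀⠀⠀⠀⠀
⠀⠀⠀⠀⠀⠀⠀⠀⠀
⠀⠀⠂⠒⠴⠒⠂⠀⠀
⠀⠒⣿⣿⣿⠂⣿⠀⠀
⠀⠒⠂⠂⣾⣿⠒⠀⠀
⠀⣿⣿⣿⠒⣿⠒⠀⠀
⠀⣿⠒⣿⠒⠒⣿⠀⠀
⠀⠂⠂⣿⠒⠂⣿⠀⠀
⠀⠀⠀⠀⠀⠀⠀⠀⠀

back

⠀⠀⠀⠀⠀⠀⠀⠀⠀
⠀⠀⠂⠒⠴⠒⠂⠀⠀
⠀⠒⣿⣿⣿⠂⣿⠀⠀
⠀⠒⠂⠂⣿⣿⠒⠀⠀
⠀⣿⣿⣿⣾⣿⠒⠀⠀
⠀⣿⠒⣿⠒⠒⣿⠀⠀
⠀⠂⠂⣿⠒⠂⣿⠀⠀
⠀⠀⠀⠀⠀⠀⠀⠀⠀
⠿⠿⠿⠿⠿⠿⠿⠿⠿

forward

⠀⠀⠀⠀⠀⠀⠀⠀⠀
⠀⠀⠀⠀⠀⠀⠀⠀⠀
⠀⠀⠂⠒⠴⠒⠂⠀⠀
⠀⠒⣿⣿⣿⠂⣿⠀⠀
⠀⠒⠂⠂⣾⣿⠒⠀⠀
⠀⣿⣿⣿⠒⣿⠒⠀⠀
⠀⣿⠒⣿⠒⠒⣿⠀⠀
⠀⠂⠂⣿⠒⠂⣿⠀⠀
⠀⠀⠀⠀⠀⠀⠀⠀⠀

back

⠀⠀⠀⠀⠀⠀⠀⠀⠀
⠀⠀⠂⠒⠴⠒⠂⠀⠀
⠀⠒⣿⣿⣿⠂⣿⠀⠀
⠀⠒⠂⠂⣿⣿⠒⠀⠀
⠀⣿⣿⣿⣾⣿⠒⠀⠀
⠀⣿⠒⣿⠒⠒⣿⠀⠀
⠀⠂⠂⣿⠒⠂⣿⠀⠀
⠀⠀⠀⠀⠀⠀⠀⠀⠀
⠿⠿⠿⠿⠿⠿⠿⠿⠿

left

⠀⠀⠀⠀⠀⠀⠀⠀⠀
⠀⠀⠀⠂⠒⠴⠒⠂⠀
⠀⠀⠒⣿⣿⣿⠂⣿⠀
⠀⠀⠒⠂⠂⣿⣿⠒⠀
⠀⠀⣿⣿⣾⠒⣿⠒⠀
⠀⠀⣿⠒⣿⠒⠒⣿⠀
⠀⠀⠂⠂⣿⠒⠂⣿⠀
⠀⠀⠀⠀⠀⠀⠀⠀⠀
⠿⠿⠿⠿⠿⠿⠿⠿⠿

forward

⠀⠀⠀⠀⠀⠀⠀⠀⠀
⠀⠀⠀⠀⠀⠀⠀⠀⠀
⠀⠀⣿⠂⠒⠴⠒⠂⠀
⠀⠀⠒⣿⣿⣿⠂⣿⠀
⠀⠀⠒⠂⣾⣿⣿⠒⠀
⠀⠀⣿⣿⣿⠒⣿⠒⠀
⠀⠀⣿⠒⣿⠒⠒⣿⠀
⠀⠀⠂⠂⣿⠒⠂⣿⠀
⠀⠀⠀⠀⠀⠀⠀⠀⠀

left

⠀⠀⠀⠀⠀⠀⠀⠀⠀
⠀⠀⠀⠀⠀⠀⠀⠀⠀
⠀⠀⠂⣿⠂⠒⠴⠒⠂
⠀⠀⠂⠒⣿⣿⣿⠂⣿
⠀⠀⣿⠒⣾⠂⣿⣿⠒
⠀⠀⣿⣿⣿⣿⠒⣿⠒
⠀⠀⠒⣿⠒⣿⠒⠒⣿
⠀⠀⠀⠂⠂⣿⠒⠂⣿
⠀⠀⠀⠀⠀⠀⠀⠀⠀

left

⠀⠀⠀⠀⠀⠀⠀⠀⠀
⠀⠀⠀⠀⠀⠀⠀⠀⠀
⠀⠀⠿⠂⣿⠂⠒⠴⠒
⠀⠀⣿⠂⠒⣿⣿⣿⠂
⠀⠀⠒⣿⣾⠂⠂⣿⣿
⠀⠀⠿⣿⣿⣿⣿⠒⣿
⠀⠀⣿⠒⣿⠒⣿⠒⠒
⠀⠀⠀⠀⠂⠂⣿⠒⠂
⠀⠀⠀⠀⠀⠀⠀⠀⠀

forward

⠀⠀⠀⠀⠀⠀⠀⠀⠀
⠀⠀⠀⠀⠀⠀⠀⠀⠀
⠀⠀⠂⠒⠒⠴⣿⠀⠀
⠀⠀⠿⠂⣿⠂⠒⠴⠒
⠀⠀⣿⠂⣾⣿⣿⣿⠂
⠀⠀⠒⣿⠒⠂⠂⣿⣿
⠀⠀⠿⣿⣿⣿⣿⠒⣿
⠀⠀⣿⠒⣿⠒⣿⠒⠒
⠀⠀⠀⠀⠂⠂⣿⠒⠂

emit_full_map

⠂⠒⠒⠴⣿⠀⠀⠀
⠿⠂⣿⠂⠒⠴⠒⠂
⣿⠂⣾⣿⣿⣿⠂⣿
⠒⣿⠒⠂⠂⣿⣿⠒
⠿⣿⣿⣿⣿⠒⣿⠒
⣿⠒⣿⠒⣿⠒⠒⣿
⠀⠀⠂⠂⣿⠒⠂⣿

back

⠀⠀⠀⠀⠀⠀⠀⠀⠀
⠀⠀⠂⠒⠒⠴⣿⠀⠀
⠀⠀⠿⠂⣿⠂⠒⠴⠒
⠀⠀⣿⠂⠒⣿⣿⣿⠂
⠀⠀⠒⣿⣾⠂⠂⣿⣿
⠀⠀⠿⣿⣿⣿⣿⠒⣿
⠀⠀⣿⠒⣿⠒⣿⠒⠒
⠀⠀⠀⠀⠂⠂⣿⠒⠂
⠀⠀⠀⠀⠀⠀⠀⠀⠀

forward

⠀⠀⠀⠀⠀⠀⠀⠀⠀
⠀⠀⠀⠀⠀⠀⠀⠀⠀
⠀⠀⠂⠒⠒⠴⣿⠀⠀
⠀⠀⠿⠂⣿⠂⠒⠴⠒
⠀⠀⣿⠂⣾⣿⣿⣿⠂
⠀⠀⠒⣿⠒⠂⠂⣿⣿
⠀⠀⠿⣿⣿⣿⣿⠒⣿
⠀⠀⣿⠒⣿⠒⣿⠒⠒
⠀⠀⠀⠀⠂⠂⣿⠒⠂

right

⠀⠀⠀⠀⠀⠀⠀⠀⠀
⠀⠀⠀⠀⠀⠀⠀⠀⠀
⠀⠂⠒⠒⠴⣿⣿⠀⠀
⠀⠿⠂⣿⠂⠒⠴⠒⠂
⠀⣿⠂⠒⣾⣿⣿⠂⣿
⠀⠒⣿⠒⠂⠂⣿⣿⠒
⠀⠿⣿⣿⣿⣿⠒⣿⠒
⠀⣿⠒⣿⠒⣿⠒⠒⣿
⠀⠀⠀⠂⠂⣿⠒⠂⣿

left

⠀⠀⠀⠀⠀⠀⠀⠀⠀
⠀⠀⠀⠀⠀⠀⠀⠀⠀
⠀⠀⠂⠒⠒⠴⣿⣿⠀
⠀⠀⠿⠂⣿⠂⠒⠴⠒
⠀⠀⣿⠂⣾⣿⣿⣿⠂
⠀⠀⠒⣿⠒⠂⠂⣿⣿
⠀⠀⠿⣿⣿⣿⣿⠒⣿
⠀⠀⣿⠒⣿⠒⣿⠒⠒
⠀⠀⠀⠀⠂⠂⣿⠒⠂

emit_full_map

⠂⠒⠒⠴⣿⣿⠀⠀
⠿⠂⣿⠂⠒⠴⠒⠂
⣿⠂⣾⣿⣿⣿⠂⣿
⠒⣿⠒⠂⠂⣿⣿⠒
⠿⣿⣿⣿⣿⠒⣿⠒
⣿⠒⣿⠒⣿⠒⠒⣿
⠀⠀⠂⠂⣿⠒⠂⣿

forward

⠀⠀⠀⠀⠀⠀⠀⠀⠀
⠀⠀⠀⠀⠀⠀⠀⠀⠀
⠀⠀⠒⣿⣿⠒⠒⠀⠀
⠀⠀⠂⠒⠒⠴⣿⣿⠀
⠀⠀⠿⠂⣾⠂⠒⠴⠒
⠀⠀⣿⠂⠒⣿⣿⣿⠂
⠀⠀⠒⣿⠒⠂⠂⣿⣿
⠀⠀⠿⣿⣿⣿⣿⠒⣿
⠀⠀⣿⠒⣿⠒⣿⠒⠒

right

⠀⠀⠀⠀⠀⠀⠀⠀⠀
⠀⠀⠀⠀⠀⠀⠀⠀⠀
⠀⠒⣿⣿⠒⠒⠴⠀⠀
⠀⠂⠒⠒⠴⣿⣿⠀⠀
⠀⠿⠂⣿⣾⠒⠴⠒⠂
⠀⣿⠂⠒⣿⣿⣿⠂⣿
⠀⠒⣿⠒⠂⠂⣿⣿⠒
⠀⠿⣿⣿⣿⣿⠒⣿⠒
⠀⣿⠒⣿⠒⣿⠒⠒⣿

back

⠀⠀⠀⠀⠀⠀⠀⠀⠀
⠀⠒⣿⣿⠒⠒⠴⠀⠀
⠀⠂⠒⠒⠴⣿⣿⠀⠀
⠀⠿⠂⣿⠂⠒⠴⠒⠂
⠀⣿⠂⠒⣾⣿⣿⠂⣿
⠀⠒⣿⠒⠂⠂⣿⣿⠒
⠀⠿⣿⣿⣿⣿⠒⣿⠒
⠀⣿⠒⣿⠒⣿⠒⠒⣿
⠀⠀⠀⠂⠂⣿⠒⠂⣿

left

⠀⠀⠀⠀⠀⠀⠀⠀⠀
⠀⠀⠒⣿⣿⠒⠒⠴⠀
⠀⠀⠂⠒⠒⠴⣿⣿⠀
⠀⠀⠿⠂⣿⠂⠒⠴⠒
⠀⠀⣿⠂⣾⣿⣿⣿⠂
⠀⠀⠒⣿⠒⠂⠂⣿⣿
⠀⠀⠿⣿⣿⣿⣿⠒⣿
⠀⠀⣿⠒⣿⠒⣿⠒⠒
⠀⠀⠀⠀⠂⠂⣿⠒⠂

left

⠀⠀⠀⠀⠀⠀⠀⠀⠀
⠀⠀⠀⠒⣿⣿⠒⠒⠴
⠀⠀⠴⠂⠒⠒⠴⣿⣿
⠀⠀⠿⠿⠂⣿⠂⠒⠴
⠀⠀⠴⣿⣾⠒⣿⣿⣿
⠀⠀⠒⠒⣿⠒⠂⠂⣿
⠀⠀⣿⠿⣿⣿⣿⣿⠒
⠀⠀⠀⣿⠒⣿⠒⣿⠒
⠀⠀⠀⠀⠀⠂⠂⣿⠒

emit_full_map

⠀⠒⣿⣿⠒⠒⠴⠀⠀
⠴⠂⠒⠒⠴⣿⣿⠀⠀
⠿⠿⠂⣿⠂⠒⠴⠒⠂
⠴⣿⣾⠒⣿⣿⣿⠂⣿
⠒⠒⣿⠒⠂⠂⣿⣿⠒
⣿⠿⣿⣿⣿⣿⠒⣿⠒
⠀⣿⠒⣿⠒⣿⠒⠒⣿
⠀⠀⠀⠂⠂⣿⠒⠂⣿

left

⠀⠀⠀⠀⠀⠀⠀⠀⠀
⠀⠀⠀⠀⠒⣿⣿⠒⠒
⠀⠀⠂⠴⠂⠒⠒⠴⣿
⠀⠀⠒⠿⠿⠂⣿⠂⠒
⠀⠀⠂⠴⣾⠂⠒⣿⣿
⠀⠀⠒⠒⠒⣿⠒⠂⠂
⠀⠀⣿⣿⠿⣿⣿⣿⣿
⠀⠀⠀⠀⣿⠒⣿⠒⣿
⠀⠀⠀⠀⠀⠀⠂⠂⣿

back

⠀⠀⠀⠀⠒⣿⣿⠒⠒
⠀⠀⠂⠴⠂⠒⠒⠴⣿
⠀⠀⠒⠿⠿⠂⣿⠂⠒
⠀⠀⠂⠴⣿⠂⠒⣿⣿
⠀⠀⠒⠒⣾⣿⠒⠂⠂
⠀⠀⣿⣿⠿⣿⣿⣿⣿
⠀⠀⠂⠒⣿⠒⣿⠒⣿
⠀⠀⠀⠀⠀⠀⠂⠂⣿
⠀⠀⠀⠀⠀⠀⠀⠀⠀

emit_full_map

⠀⠀⠒⣿⣿⠒⠒⠴⠀⠀
⠂⠴⠂⠒⠒⠴⣿⣿⠀⠀
⠒⠿⠿⠂⣿⠂⠒⠴⠒⠂
⠂⠴⣿⠂⠒⣿⣿⣿⠂⣿
⠒⠒⣾⣿⠒⠂⠂⣿⣿⠒
⣿⣿⠿⣿⣿⣿⣿⠒⣿⠒
⠂⠒⣿⠒⣿⠒⣿⠒⠒⣿
⠀⠀⠀⠀⠂⠂⣿⠒⠂⣿


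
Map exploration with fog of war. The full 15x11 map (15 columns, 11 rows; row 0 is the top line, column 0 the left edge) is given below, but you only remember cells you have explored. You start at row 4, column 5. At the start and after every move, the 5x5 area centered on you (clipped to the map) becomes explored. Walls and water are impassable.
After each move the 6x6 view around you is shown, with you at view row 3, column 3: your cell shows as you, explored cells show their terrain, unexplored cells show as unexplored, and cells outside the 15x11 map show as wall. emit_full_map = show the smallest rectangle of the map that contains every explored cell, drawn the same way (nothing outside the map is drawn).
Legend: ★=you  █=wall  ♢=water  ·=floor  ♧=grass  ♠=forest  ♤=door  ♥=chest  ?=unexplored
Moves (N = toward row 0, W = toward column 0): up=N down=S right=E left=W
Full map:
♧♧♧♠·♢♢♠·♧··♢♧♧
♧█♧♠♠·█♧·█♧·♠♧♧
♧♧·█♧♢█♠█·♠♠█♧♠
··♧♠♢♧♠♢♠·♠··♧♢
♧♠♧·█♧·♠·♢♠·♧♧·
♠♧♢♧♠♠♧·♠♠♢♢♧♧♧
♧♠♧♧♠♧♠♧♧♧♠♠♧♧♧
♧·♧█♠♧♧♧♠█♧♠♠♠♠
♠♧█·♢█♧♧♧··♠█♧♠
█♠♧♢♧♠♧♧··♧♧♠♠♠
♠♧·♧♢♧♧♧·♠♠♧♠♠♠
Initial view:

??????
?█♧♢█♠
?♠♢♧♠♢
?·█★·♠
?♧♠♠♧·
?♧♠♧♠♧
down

?█♧♢█♠
?♠♢♧♠♢
?·█♧·♠
?♧♠★♧·
?♧♠♧♠♧
?█♠♧♧♧

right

█♧♢█♠?
♠♢♧♠♢♠
·█♧·♠·
♧♠♠★·♠
♧♠♧♠♧♧
█♠♧♧♧♠

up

??????
█♧♢█♠█
♠♢♧♠♢♠
·█♧★♠·
♧♠♠♧·♠
♧♠♧♠♧♧

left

??????
?█♧♢█♠
?♠♢♧♠♢
?·█★·♠
?♧♠♠♧·
?♧♠♧♠♧

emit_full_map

█♧♢█♠█
♠♢♧♠♢♠
·█★·♠·
♧♠♠♧·♠
♧♠♧♠♧♧
█♠♧♧♧♠

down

?█♧♢█♠
?♠♢♧♠♢
?·█♧·♠
?♧♠★♧·
?♧♠♧♠♧
?█♠♧♧♧

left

??█♧♢█
?♧♠♢♧♠
?♧·█♧·
?♢♧★♠♧
?♧♧♠♧♠
?♧█♠♧♧

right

?█♧♢█♠
♧♠♢♧♠♢
♧·█♧·♠
♢♧♠★♧·
♧♧♠♧♠♧
♧█♠♧♧♧

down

♧♠♢♧♠♢
♧·█♧·♠
♢♧♠♠♧·
♧♧♠★♠♧
♧█♠♧♧♧
?·♢█♧♧

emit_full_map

?█♧♢█♠█
♧♠♢♧♠♢♠
♧·█♧·♠·
♢♧♠♠♧·♠
♧♧♠★♠♧♧
♧█♠♧♧♧♠
?·♢█♧♧?

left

?♧♠♢♧♠
?♧·█♧·
?♢♧♠♠♧
?♧♧★♧♠
?♧█♠♧♧
?█·♢█♧

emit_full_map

?█♧♢█♠█
♧♠♢♧♠♢♠
♧·█♧·♠·
♢♧♠♠♧·♠
♧♧★♧♠♧♧
♧█♠♧♧♧♠
█·♢█♧♧?


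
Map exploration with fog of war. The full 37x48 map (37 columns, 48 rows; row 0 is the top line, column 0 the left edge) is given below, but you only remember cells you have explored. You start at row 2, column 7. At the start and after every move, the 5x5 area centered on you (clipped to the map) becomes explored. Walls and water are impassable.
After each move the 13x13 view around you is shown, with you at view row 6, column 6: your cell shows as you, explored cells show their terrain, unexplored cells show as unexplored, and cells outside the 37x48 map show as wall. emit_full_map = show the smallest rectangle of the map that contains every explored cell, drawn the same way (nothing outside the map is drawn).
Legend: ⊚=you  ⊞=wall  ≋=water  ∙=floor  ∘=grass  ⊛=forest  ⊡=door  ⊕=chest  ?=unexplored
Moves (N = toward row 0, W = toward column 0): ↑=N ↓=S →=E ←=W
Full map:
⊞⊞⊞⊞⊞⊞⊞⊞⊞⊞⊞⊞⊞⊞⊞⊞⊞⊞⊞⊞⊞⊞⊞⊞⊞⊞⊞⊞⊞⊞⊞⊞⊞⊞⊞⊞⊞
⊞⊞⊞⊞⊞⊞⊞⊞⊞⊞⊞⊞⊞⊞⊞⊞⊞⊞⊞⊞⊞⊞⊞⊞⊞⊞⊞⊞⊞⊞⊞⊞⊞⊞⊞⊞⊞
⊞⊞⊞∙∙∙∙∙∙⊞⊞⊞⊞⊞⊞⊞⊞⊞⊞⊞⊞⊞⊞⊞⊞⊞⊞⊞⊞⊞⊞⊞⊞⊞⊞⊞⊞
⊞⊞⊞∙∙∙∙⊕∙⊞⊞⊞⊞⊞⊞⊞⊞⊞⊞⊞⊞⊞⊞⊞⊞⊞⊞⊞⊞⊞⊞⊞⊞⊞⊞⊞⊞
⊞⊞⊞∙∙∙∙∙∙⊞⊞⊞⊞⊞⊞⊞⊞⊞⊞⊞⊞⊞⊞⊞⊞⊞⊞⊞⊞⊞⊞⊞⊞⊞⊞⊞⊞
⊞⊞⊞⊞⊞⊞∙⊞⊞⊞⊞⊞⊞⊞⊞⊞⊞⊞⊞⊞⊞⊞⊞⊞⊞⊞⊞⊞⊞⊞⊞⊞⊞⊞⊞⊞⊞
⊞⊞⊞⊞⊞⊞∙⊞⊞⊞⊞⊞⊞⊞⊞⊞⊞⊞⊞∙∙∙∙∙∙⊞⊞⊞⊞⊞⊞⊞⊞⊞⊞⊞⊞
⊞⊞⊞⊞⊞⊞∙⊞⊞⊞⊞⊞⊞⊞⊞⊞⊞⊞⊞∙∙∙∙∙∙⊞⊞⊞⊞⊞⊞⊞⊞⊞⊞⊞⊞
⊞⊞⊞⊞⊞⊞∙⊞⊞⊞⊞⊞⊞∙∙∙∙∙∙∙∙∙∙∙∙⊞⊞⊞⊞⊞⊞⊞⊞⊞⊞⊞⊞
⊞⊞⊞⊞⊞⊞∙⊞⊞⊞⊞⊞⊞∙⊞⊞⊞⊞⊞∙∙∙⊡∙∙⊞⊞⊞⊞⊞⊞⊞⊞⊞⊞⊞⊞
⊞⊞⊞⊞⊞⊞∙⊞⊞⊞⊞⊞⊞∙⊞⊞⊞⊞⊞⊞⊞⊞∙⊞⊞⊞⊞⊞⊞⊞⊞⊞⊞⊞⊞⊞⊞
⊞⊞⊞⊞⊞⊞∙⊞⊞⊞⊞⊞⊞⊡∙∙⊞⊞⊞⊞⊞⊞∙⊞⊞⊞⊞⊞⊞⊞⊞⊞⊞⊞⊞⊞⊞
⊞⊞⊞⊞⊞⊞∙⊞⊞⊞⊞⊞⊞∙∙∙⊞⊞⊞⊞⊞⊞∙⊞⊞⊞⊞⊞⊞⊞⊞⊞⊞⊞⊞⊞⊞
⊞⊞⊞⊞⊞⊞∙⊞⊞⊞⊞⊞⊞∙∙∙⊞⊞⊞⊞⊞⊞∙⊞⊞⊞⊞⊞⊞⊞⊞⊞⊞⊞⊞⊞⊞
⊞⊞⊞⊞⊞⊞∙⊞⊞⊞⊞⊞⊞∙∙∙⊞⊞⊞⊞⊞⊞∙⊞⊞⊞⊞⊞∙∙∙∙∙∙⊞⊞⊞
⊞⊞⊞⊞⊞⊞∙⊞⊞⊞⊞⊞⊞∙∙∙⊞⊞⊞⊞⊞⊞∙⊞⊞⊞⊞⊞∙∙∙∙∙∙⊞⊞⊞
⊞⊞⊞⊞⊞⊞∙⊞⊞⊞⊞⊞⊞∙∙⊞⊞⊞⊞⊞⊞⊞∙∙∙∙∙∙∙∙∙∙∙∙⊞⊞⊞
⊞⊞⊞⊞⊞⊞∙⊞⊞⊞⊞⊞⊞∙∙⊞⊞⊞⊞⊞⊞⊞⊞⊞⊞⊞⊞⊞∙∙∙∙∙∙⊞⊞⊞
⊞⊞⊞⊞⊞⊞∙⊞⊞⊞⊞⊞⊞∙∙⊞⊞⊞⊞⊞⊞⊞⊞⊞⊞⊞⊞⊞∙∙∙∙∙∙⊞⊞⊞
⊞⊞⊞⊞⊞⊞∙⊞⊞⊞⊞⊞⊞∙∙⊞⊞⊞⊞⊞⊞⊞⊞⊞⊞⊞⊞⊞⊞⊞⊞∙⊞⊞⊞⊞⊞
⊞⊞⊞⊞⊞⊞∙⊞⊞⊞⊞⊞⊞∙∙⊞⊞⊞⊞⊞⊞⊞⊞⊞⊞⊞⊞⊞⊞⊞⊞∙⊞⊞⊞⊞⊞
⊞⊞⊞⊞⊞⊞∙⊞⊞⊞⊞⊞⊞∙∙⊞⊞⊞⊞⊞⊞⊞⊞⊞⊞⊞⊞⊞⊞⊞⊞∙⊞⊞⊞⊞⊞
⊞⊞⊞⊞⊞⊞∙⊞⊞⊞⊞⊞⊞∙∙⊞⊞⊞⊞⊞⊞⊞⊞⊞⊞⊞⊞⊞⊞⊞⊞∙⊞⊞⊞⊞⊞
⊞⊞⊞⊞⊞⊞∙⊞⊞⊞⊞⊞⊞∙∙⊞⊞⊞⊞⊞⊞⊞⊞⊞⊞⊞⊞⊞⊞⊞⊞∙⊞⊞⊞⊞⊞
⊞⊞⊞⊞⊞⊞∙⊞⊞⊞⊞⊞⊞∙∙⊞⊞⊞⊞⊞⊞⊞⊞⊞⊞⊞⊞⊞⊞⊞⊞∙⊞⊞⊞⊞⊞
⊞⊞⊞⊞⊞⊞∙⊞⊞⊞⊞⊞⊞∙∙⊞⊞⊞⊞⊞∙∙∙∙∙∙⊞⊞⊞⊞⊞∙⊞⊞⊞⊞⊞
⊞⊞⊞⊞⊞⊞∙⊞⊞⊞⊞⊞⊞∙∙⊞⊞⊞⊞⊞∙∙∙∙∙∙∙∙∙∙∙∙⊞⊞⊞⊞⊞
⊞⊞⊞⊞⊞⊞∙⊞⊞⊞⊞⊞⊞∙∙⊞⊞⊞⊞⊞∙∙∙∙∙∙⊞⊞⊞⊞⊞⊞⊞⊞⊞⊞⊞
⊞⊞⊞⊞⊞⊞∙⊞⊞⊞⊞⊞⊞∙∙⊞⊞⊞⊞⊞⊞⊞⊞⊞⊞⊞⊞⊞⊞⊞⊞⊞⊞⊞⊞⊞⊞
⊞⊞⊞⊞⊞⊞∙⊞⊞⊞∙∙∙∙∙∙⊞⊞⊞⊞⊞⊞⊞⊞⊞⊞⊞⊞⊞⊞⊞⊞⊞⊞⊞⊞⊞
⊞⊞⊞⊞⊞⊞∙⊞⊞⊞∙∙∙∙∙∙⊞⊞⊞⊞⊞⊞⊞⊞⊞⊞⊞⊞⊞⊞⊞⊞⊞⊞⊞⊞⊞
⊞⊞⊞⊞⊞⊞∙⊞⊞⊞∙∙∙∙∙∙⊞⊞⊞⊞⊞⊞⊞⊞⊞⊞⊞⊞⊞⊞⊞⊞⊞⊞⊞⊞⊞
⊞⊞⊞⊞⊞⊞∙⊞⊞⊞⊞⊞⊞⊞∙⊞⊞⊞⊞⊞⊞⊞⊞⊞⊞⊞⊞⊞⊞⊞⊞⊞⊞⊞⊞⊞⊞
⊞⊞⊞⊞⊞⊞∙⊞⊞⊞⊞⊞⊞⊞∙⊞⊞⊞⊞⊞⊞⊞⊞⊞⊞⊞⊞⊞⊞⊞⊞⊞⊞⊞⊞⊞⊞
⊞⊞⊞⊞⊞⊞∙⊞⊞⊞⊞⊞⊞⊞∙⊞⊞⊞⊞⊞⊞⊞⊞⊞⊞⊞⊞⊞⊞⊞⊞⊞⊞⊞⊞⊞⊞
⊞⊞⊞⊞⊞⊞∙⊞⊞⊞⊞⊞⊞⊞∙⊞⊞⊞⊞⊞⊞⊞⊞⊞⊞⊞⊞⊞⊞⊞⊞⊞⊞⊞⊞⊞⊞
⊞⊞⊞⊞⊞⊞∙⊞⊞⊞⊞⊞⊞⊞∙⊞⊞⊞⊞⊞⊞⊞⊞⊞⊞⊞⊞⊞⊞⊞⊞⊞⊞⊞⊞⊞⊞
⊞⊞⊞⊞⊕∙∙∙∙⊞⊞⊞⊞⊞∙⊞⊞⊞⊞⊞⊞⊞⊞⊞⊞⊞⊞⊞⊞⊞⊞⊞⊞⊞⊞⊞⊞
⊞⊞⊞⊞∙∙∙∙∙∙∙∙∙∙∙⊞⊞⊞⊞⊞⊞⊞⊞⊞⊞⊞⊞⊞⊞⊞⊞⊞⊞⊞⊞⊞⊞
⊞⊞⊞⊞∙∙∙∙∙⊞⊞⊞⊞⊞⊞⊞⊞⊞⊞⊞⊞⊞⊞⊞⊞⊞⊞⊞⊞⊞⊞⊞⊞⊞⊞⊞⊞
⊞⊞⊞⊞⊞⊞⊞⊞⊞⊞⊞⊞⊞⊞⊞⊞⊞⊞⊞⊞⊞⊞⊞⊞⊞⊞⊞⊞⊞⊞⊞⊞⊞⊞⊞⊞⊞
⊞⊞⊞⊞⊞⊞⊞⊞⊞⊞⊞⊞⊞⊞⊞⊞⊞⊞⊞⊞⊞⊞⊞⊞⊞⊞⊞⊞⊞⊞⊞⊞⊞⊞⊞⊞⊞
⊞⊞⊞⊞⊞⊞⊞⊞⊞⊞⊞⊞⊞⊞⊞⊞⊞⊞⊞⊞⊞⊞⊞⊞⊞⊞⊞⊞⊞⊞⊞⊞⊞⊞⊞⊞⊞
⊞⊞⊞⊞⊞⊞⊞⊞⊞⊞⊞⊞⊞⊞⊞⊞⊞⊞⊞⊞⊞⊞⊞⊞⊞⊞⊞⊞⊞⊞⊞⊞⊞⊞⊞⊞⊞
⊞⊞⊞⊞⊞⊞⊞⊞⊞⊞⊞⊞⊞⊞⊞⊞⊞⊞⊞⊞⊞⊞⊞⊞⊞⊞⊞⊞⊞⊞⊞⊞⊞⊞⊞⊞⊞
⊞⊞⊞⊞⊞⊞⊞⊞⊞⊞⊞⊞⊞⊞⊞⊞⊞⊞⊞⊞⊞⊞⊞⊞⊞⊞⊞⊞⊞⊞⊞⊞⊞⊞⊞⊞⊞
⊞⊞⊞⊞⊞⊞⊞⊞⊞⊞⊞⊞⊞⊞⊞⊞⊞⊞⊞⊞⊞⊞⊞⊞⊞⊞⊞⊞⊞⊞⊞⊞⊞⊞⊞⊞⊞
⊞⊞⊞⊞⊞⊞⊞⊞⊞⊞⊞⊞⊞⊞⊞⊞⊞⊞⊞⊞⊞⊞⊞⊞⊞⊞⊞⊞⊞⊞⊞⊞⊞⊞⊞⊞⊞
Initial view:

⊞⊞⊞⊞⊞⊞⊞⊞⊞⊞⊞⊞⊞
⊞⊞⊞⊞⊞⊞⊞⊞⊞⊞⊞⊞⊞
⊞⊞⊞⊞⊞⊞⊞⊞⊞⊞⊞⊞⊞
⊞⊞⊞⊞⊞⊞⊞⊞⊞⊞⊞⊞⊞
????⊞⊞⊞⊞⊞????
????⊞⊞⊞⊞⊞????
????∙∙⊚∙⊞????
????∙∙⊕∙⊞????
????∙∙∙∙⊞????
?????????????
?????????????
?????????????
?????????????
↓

⊞⊞⊞⊞⊞⊞⊞⊞⊞⊞⊞⊞⊞
⊞⊞⊞⊞⊞⊞⊞⊞⊞⊞⊞⊞⊞
⊞⊞⊞⊞⊞⊞⊞⊞⊞⊞⊞⊞⊞
????⊞⊞⊞⊞⊞????
????⊞⊞⊞⊞⊞????
????∙∙∙∙⊞????
????∙∙⊚∙⊞????
????∙∙∙∙⊞????
????⊞∙⊞⊞⊞????
?????????????
?????????????
?????????????
?????????????

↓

⊞⊞⊞⊞⊞⊞⊞⊞⊞⊞⊞⊞⊞
⊞⊞⊞⊞⊞⊞⊞⊞⊞⊞⊞⊞⊞
????⊞⊞⊞⊞⊞????
????⊞⊞⊞⊞⊞????
????∙∙∙∙⊞????
????∙∙⊕∙⊞????
????∙∙⊚∙⊞????
????⊞∙⊞⊞⊞????
????⊞∙⊞⊞⊞????
?????????????
?????????????
?????????????
?????????????

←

⊞⊞⊞⊞⊞⊞⊞⊞⊞⊞⊞⊞⊞
⊞⊞⊞⊞⊞⊞⊞⊞⊞⊞⊞⊞⊞
?????⊞⊞⊞⊞⊞???
?????⊞⊞⊞⊞⊞???
????∙∙∙∙∙⊞???
????∙∙∙⊕∙⊞???
????∙∙⊚∙∙⊞???
????⊞⊞∙⊞⊞⊞???
????⊞⊞∙⊞⊞⊞???
?????????????
?????????????
?????????????
?????????????

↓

⊞⊞⊞⊞⊞⊞⊞⊞⊞⊞⊞⊞⊞
?????⊞⊞⊞⊞⊞???
?????⊞⊞⊞⊞⊞???
????∙∙∙∙∙⊞???
????∙∙∙⊕∙⊞???
????∙∙∙∙∙⊞???
????⊞⊞⊚⊞⊞⊞???
????⊞⊞∙⊞⊞⊞???
????⊞⊞∙⊞⊞????
?????????????
?????????????
?????????????
?????????????

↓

?????⊞⊞⊞⊞⊞???
?????⊞⊞⊞⊞⊞???
????∙∙∙∙∙⊞???
????∙∙∙⊕∙⊞???
????∙∙∙∙∙⊞???
????⊞⊞∙⊞⊞⊞???
????⊞⊞⊚⊞⊞⊞???
????⊞⊞∙⊞⊞????
????⊞⊞∙⊞⊞????
?????????????
?????????????
?????????????
?????????????

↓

?????⊞⊞⊞⊞⊞???
????∙∙∙∙∙⊞???
????∙∙∙⊕∙⊞???
????∙∙∙∙∙⊞???
????⊞⊞∙⊞⊞⊞???
????⊞⊞∙⊞⊞⊞???
????⊞⊞⊚⊞⊞????
????⊞⊞∙⊞⊞????
????⊞⊞∙⊞⊞????
?????????????
?????????????
?????????????
?????????????

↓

????∙∙∙∙∙⊞???
????∙∙∙⊕∙⊞???
????∙∙∙∙∙⊞???
????⊞⊞∙⊞⊞⊞???
????⊞⊞∙⊞⊞⊞???
????⊞⊞∙⊞⊞????
????⊞⊞⊚⊞⊞????
????⊞⊞∙⊞⊞????
????⊞⊞∙⊞⊞????
?????????????
?????????????
?????????????
?????????????

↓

????∙∙∙⊕∙⊞???
????∙∙∙∙∙⊞???
????⊞⊞∙⊞⊞⊞???
????⊞⊞∙⊞⊞⊞???
????⊞⊞∙⊞⊞????
????⊞⊞∙⊞⊞????
????⊞⊞⊚⊞⊞????
????⊞⊞∙⊞⊞????
????⊞⊞∙⊞⊞????
?????????????
?????????????
?????????????
?????????????

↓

????∙∙∙∙∙⊞???
????⊞⊞∙⊞⊞⊞???
????⊞⊞∙⊞⊞⊞???
????⊞⊞∙⊞⊞????
????⊞⊞∙⊞⊞????
????⊞⊞∙⊞⊞????
????⊞⊞⊚⊞⊞????
????⊞⊞∙⊞⊞????
????⊞⊞∙⊞⊞????
?????????????
?????????????
?????????????
?????????????

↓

????⊞⊞∙⊞⊞⊞???
????⊞⊞∙⊞⊞⊞???
????⊞⊞∙⊞⊞????
????⊞⊞∙⊞⊞????
????⊞⊞∙⊞⊞????
????⊞⊞∙⊞⊞????
????⊞⊞⊚⊞⊞????
????⊞⊞∙⊞⊞????
????⊞⊞∙⊞⊞????
?????????????
?????????????
?????????????
?????????????

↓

????⊞⊞∙⊞⊞⊞???
????⊞⊞∙⊞⊞????
????⊞⊞∙⊞⊞????
????⊞⊞∙⊞⊞????
????⊞⊞∙⊞⊞????
????⊞⊞∙⊞⊞????
????⊞⊞⊚⊞⊞????
????⊞⊞∙⊞⊞????
????⊞⊞∙⊞⊞????
?????????????
?????????????
?????????????
?????????????

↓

????⊞⊞∙⊞⊞????
????⊞⊞∙⊞⊞????
????⊞⊞∙⊞⊞????
????⊞⊞∙⊞⊞????
????⊞⊞∙⊞⊞????
????⊞⊞∙⊞⊞????
????⊞⊞⊚⊞⊞????
????⊞⊞∙⊞⊞????
????⊞⊞∙⊞⊞????
?????????????
?????????????
?????????????
?????????????

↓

????⊞⊞∙⊞⊞????
????⊞⊞∙⊞⊞????
????⊞⊞∙⊞⊞????
????⊞⊞∙⊞⊞????
????⊞⊞∙⊞⊞????
????⊞⊞∙⊞⊞????
????⊞⊞⊚⊞⊞????
????⊞⊞∙⊞⊞????
????⊞⊞∙⊞⊞????
?????????????
?????????????
?????????????
?????????????
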